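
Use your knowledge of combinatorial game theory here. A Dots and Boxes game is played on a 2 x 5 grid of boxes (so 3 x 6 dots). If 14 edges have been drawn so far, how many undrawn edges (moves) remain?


Grid: 2 x 5 boxes, i.e. 3 rows and 6 columns of dots.
Horizontal edges: (rows + 1) * cols = 3 * 5 = 15
Vertical edges: rows * (cols + 1) = 2 * 6 = 12
Total edges: 15 + 12 = 27
Edges drawn: 14
Remaining: 27 - 14 = 13

13


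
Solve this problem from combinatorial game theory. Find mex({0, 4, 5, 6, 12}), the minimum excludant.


Set = {0, 4, 5, 6, 12}
0 is in the set.
1 is NOT in the set. This is the mex.
mex = 1

1


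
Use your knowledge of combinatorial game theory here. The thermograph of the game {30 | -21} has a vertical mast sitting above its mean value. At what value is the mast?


Game = {30 | -21}, a switch {a | b} with numbers a > b.
Its thermograph has left wall a - t and right wall b + t, which meet at t = (a - b)/2, where both equal (a + b)/2. So the mast (mean value) is at (a + b)/2.
Mean = (30 + (-21))/2 = 9/2 = 9/2

9/2


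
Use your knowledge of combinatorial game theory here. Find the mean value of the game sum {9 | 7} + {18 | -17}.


G1 = {9 | 7}, G2 = {18 | -17}
Each is a switch {a | b} with numbers a > b; its mean value is (a + b)/2, and mean value is additive over game sums: m(G1 + G2) = m(G1) + m(G2).
Mean of G1 = (9 + (7))/2 = 16/2 = 8
Mean of G2 = (18 + (-17))/2 = 1/2 = 1/2
Mean of G1 + G2 = 8 + 1/2 = 17/2

17/2


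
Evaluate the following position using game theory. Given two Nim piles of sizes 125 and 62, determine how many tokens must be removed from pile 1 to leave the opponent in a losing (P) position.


Piles: 125 and 62
Current XOR: 125 XOR 62 = 67 (non-zero, so this is an N-position).
To make the XOR zero, we need to find a move that balances the piles.
For pile 1 (size 125): target = 125 XOR 67 = 62
We reduce pile 1 from 125 to 62.
Tokens removed: 125 - 62 = 63
Verification: 62 XOR 62 = 0

63


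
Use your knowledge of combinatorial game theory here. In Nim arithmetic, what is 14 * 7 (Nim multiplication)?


Nim multiplication is bilinear over XOR: (u XOR v) * w = (u*w) XOR (v*w).
So we split each operand into its bit components and XOR the pairwise Nim products.
14 = 2 + 4 + 8 (as XOR of powers of 2).
7 = 1 + 2 + 4 (as XOR of powers of 2).
Using the standard Nim-product table on single bits:
  2*2 = 3,   2*4 = 8,   2*8 = 12,
  4*4 = 6,   4*8 = 11,  8*8 = 13,
and  1*x = x (identity), k*l = l*k (commutative).
Pairwise Nim products:
  2 * 1 = 2
  2 * 2 = 3
  2 * 4 = 8
  4 * 1 = 4
  4 * 2 = 8
  4 * 4 = 6
  8 * 1 = 8
  8 * 2 = 12
  8 * 4 = 11
XOR them: 2 XOR 3 XOR 8 XOR 4 XOR 8 XOR 6 XOR 8 XOR 12 XOR 11 = 12.
Result: 14 * 7 = 12 (in Nim).

12


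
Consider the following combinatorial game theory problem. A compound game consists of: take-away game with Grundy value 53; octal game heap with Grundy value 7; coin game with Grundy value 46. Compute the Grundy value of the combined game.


By the Sprague-Grundy theorem, the Grundy value of a sum of games is the XOR of individual Grundy values.
take-away game: Grundy value = 53. Running XOR: 0 XOR 53 = 53
octal game heap: Grundy value = 7. Running XOR: 53 XOR 7 = 50
coin game: Grundy value = 46. Running XOR: 50 XOR 46 = 28
The combined Grundy value is 28.

28


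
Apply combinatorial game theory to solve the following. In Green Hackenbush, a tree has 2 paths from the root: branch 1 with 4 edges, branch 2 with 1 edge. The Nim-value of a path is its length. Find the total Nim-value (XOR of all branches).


The tree has 2 branches from the ground vertex.
In Green Hackenbush, the Nim-value of a simple path of length k is k.
Branch 1: length 4, Nim-value = 4
Branch 2: length 1, Nim-value = 1
Total Nim-value = XOR of all branch values:
0 XOR 4 = 4
4 XOR 1 = 5
Nim-value of the tree = 5

5


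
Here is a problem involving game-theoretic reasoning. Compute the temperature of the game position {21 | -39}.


The game is {21 | -39}, a switch {a | b} with numbers a > b.
Cooling {a | b} by t gives {a - t | b + t}, which stops being hot when a - t = b + t, i.e. at t = (a - b)/2. So the temperature of a switch is (a - b)/2.
Temperature = (Left option - Right option) / 2
= (21 - (-39)) / 2
= 60 / 2
= 30

30


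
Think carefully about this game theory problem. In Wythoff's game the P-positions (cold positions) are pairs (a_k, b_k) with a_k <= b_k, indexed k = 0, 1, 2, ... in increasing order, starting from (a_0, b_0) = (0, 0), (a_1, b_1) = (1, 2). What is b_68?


By Wythoff's theorem, a_k = floor(k * phi) and b_k = floor(k * phi^2) = a_k + k, where phi = (1 + sqrt(5))/2 is the golden ratio.
phi = (1 + sqrt(5))/2 = 1.618034
phi^2 = phi + 1 = 2.618034
k = 68
k * phi^2 = 68 * 2.618034 = 178.026311
b_68 = floor(k * phi^2) = 178 (check: a_68 + k = 110 + 68 = 178)

178


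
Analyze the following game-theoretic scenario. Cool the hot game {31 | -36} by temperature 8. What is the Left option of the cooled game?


Original game: {31 | -36} (a switch {a | b} with a > b).
Cooling by t (for t below the temperature (a - b)/2 = 67/2) taxes each move by t: {a | b} cooled by t is {a - t | b + t}.
Cooling amount: t = 8
Cooled Left option: 31 - 8 = 23
Cooled Right option: -36 + 8 = -28
Cooled game: {23 | -28}
Left option = 23

23


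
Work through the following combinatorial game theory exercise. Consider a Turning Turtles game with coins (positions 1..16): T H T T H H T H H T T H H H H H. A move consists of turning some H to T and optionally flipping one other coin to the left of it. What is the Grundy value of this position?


Coins: T H T T H H T H H T T H H H H H
Key fact: a single head at position k behaves exactly like a Nim heap of size k (turning it to T and optionally flipping a coin at j < k corresponds to moving the heap from k to j, or to 0), and heads combine as a disjunctive sum (two heads at the same place would cancel, matching j XOR j = 0). So the Nim-value is the XOR of the 1-indexed positions of the heads.
Face-up positions (1-indexed): [2, 5, 6, 8, 9, 12, 13, 14, 15, 16]
XOR 0 with 2: 0 XOR 2 = 2
XOR 2 with 5: 2 XOR 5 = 7
XOR 7 with 6: 7 XOR 6 = 1
XOR 1 with 8: 1 XOR 8 = 9
XOR 9 with 9: 9 XOR 9 = 0
XOR 0 with 12: 0 XOR 12 = 12
XOR 12 with 13: 12 XOR 13 = 1
XOR 1 with 14: 1 XOR 14 = 15
XOR 15 with 15: 15 XOR 15 = 0
XOR 0 with 16: 0 XOR 16 = 16
Nim-value = 16

16


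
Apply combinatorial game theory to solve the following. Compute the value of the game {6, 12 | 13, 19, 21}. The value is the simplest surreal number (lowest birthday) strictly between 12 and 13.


Left options: {6, 12}, max = 12
Right options: {13, 19, 21}, min = 13
All options are numbers and max(Left) < min(Right), so by the simplicity theorem the value is the simplest (earliest-born) number strictly between 12 and 13.
No integer lies strictly between 12 and 13, so the value is the dyadic rational m/2^k in the interval with the smallest k (then m odd); search k = 1, 2, ...:
Denominator 2: 25/2 lies strictly between 12 and 13 -- found.
The simplest number in the interval is 25/2.
Game value = 25/2

25/2


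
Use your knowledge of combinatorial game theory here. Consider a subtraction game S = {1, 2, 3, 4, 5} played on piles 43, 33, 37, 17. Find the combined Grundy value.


Subtraction set: {1, 2, 3, 4, 5}
For this subtraction set, G(n) = n mod 6 (period = max + 1 = 6).
Pile 1 (size 43): G(43) = 43 mod 6 = 1
Pile 2 (size 33): G(33) = 33 mod 6 = 3
Pile 3 (size 37): G(37) = 37 mod 6 = 1
Pile 4 (size 17): G(17) = 17 mod 6 = 5
Total Grundy value = XOR of all: 1 XOR 3 XOR 1 XOR 5 = 6

6


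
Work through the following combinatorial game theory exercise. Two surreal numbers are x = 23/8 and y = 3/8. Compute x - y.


x = 23/8, y = 3/8
Converting to common denominator: 8
x = 23/8, y = 3/8
x - y = 23/8 - 3/8 = 5/2

5/2


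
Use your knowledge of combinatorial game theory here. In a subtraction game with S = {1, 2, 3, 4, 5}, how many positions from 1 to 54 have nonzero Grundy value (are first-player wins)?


Subtraction set S = {1, 2, 3, 4, 5}, so G(n) = n mod 6.
G(n) = 0 when n is a multiple of 6.
Multiples of 6 in [1, 54]: 9
N-positions (nonzero Grundy) = 54 - 9 = 45

45


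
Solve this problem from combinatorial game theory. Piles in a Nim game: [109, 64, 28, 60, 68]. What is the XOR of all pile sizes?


We need the XOR (exclusive or) of all pile sizes.
After XOR-ing pile 1 (size 109): 0 XOR 109 = 109
After XOR-ing pile 2 (size 64): 109 XOR 64 = 45
After XOR-ing pile 3 (size 28): 45 XOR 28 = 49
After XOR-ing pile 4 (size 60): 49 XOR 60 = 13
After XOR-ing pile 5 (size 68): 13 XOR 68 = 73
The Nim-value of this position is 73.

73


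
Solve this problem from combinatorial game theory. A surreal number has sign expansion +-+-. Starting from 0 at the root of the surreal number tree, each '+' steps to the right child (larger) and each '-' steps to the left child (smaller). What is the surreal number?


Sign expansion: +-+-
Rule: track bounds (lo, hi), initially (-inf, +inf). On '+', the current value becomes lo and we move to the simplest number in (value, hi): value + 1 if hi = +inf, otherwise the midpoint (value + hi)/2. On '-', the current value becomes hi and we move to value - 1 if lo = -inf, otherwise the midpoint (lo + value)/2.
Start at 0.
Step 1: sign = +, move right. Bounds: (0, +inf). Value = 1
Step 2: sign = -, move left. Bounds: (0, 1). Value = 1/2
Step 3: sign = +, move right. Bounds: (1/2, 1). Value = 3/4
Step 4: sign = -, move left. Bounds: (1/2, 3/4). Value = 5/8
The surreal number with sign expansion +-+- is 5/8.

5/8


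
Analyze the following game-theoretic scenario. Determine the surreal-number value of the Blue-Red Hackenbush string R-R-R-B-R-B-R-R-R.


Edges (from ground): R-R-R-B-R-B-R-R-R
By Berlekamp's sign-expansion rule, a Blue-Red Hackenbush stalk has the value of the surreal number whose sign sequence is the edge sequence with B -> + and R -> -.
Sign sequence: ---+-+---
Trace the sign expansion in the surreal number tree, starting from 0:
Edge 1: R (sign -) -> bounds (-inf, 0), value = -1
Edge 2: R (sign -) -> bounds (-inf, -1), value = -2
Edge 3: R (sign -) -> bounds (-inf, -2), value = -3
Edge 4: B (sign +) -> bounds (-3, -2), value = -5/2
Edge 5: R (sign -) -> bounds (-3, -5/2), value = -11/4
Edge 6: B (sign +) -> bounds (-11/4, -5/2), value = -21/8
Edge 7: R (sign -) -> bounds (-11/4, -21/8), value = -43/16
Edge 8: R (sign -) -> bounds (-11/4, -43/16), value = -87/32
Edge 9: R (sign -) -> bounds (-11/4, -87/32), value = -175/64
Game value = -175/64

-175/64


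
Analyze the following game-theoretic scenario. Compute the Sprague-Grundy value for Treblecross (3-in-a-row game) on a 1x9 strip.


Treblecross: place X on empty cells; 3-in-a-row wins.
Playing within two cells of an existing X lets the opponent win at once, so sensible play treats the cells i-2..i+2 around each X as dead. The player left with no safe cell loses, so this is a normal-play take-away game on strips of safe cells.
Placing X at cell i (0-indexed) of a strip of k safe cells leaves independent strips of sizes max(0, i-2) and max(0, k-i-3). Hence G(k) = mex{ G(max(0,i-2)) XOR G(max(0,k-i-3)) : 0 <= i < k }, with G(0) = 0.
G(1): splits (0,0):0^0=0 -> mex({0}) = 1
G(2): splits (0,0):0^0=0 -> mex({0}) = 1
G(3): splits (0,0):0^0=0 -> mex({0}) = 1
G(4): splits (0,1):0^1=1 (0,0):0^0=0 -> mex({0, 1}) = 2
G(5): splits (0,2):0^1=1 (0,1):0^1=1 (0,0):0^0=0 -> mex({0, 1}) = 2
G(6) = mex({1}) = 0
G(7) = mex({0, 1, 2}) = 3
G(8) = mex({0, 1, 2}) = 3
G(9) = mex({0, 2}) = 1
Therefore G(9) = 1.

1


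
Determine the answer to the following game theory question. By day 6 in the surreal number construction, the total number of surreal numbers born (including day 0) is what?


Day 0: {|} = 0 is born. Count = 1.
Day n: the number of surreal numbers born by day n is 2^(n+1) - 1.
By day 0: 2^1 - 1 = 1
By day 1: 2^2 - 1 = 3
By day 2: 2^3 - 1 = 7
By day 3: 2^4 - 1 = 15
By day 4: 2^5 - 1 = 31
By day 5: 2^6 - 1 = 63
By day 6: 2^7 - 1 = 127
By day 6: 127 surreal numbers.

127


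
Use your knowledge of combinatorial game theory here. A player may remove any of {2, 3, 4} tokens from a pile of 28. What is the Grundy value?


The subtraction set is S = {2, 3, 4}.
G(k) = mex{ G(k - s) : s in S, s <= k }. We compute iteratively: G(0) = 0.
G(1) = mex({}) = 0
G(2) = mex({0}) = 1
G(3) = mex({0}) = 1
G(4) = mex({0, 1}) = 2
G(5) = mex({0, 1}) = 2
G(6) = mex({1, 2}) = 0
G(7) = mex({1, 2}) = 0
G(8) = mex({0, 2}) = 1
G(9) = mex({0, 2}) = 1
Observe that G(6)..G(9) = 0, 0, 1, 1 repeats G(0)..G(3) = 0, 0, 1, 1.
For k >= max(S) = 4, G(k) is determined by the previous 4 values G(k-4)..G(k-1); a window of 4 consecutive values has recurred shifted by 6, so by induction G(k + 6) = G(k) for all k >= 0: the sequence is periodic from the start with period 6.
One period: G(0..5) = 0, 0, 1, 1, 2, 2.
28 mod 6 = 4, so G(28) = G(4) = 2.

2


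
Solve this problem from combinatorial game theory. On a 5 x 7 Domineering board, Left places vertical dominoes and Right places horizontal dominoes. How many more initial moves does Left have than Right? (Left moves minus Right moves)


Board is 5 x 7 (rows x cols).
Left (vertical) placements: (rows-1) * cols = 4 * 7 = 28
Right (horizontal) placements: rows * (cols-1) = 5 * 6 = 30
Advantage = Left - Right = 28 - 30 = -2

-2


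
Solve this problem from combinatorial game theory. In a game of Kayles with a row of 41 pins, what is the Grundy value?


Kayles: a move removes 1 or 2 adjacent pins from a contiguous row.
Removing pins from a row of k leaves two independent rows (a, b) with a + b = k - 1 (one pin) or a + b = k - 2 (two pins); an end removal gives a = 0.
By Sprague-Grundy, G(k) = mex{ G(a) XOR G(b) } over all these splits. G(0) = 0.
G(1): splits (0,0):0^0=0 -> mex({0}) = 1
G(2): splits (0,1):0^1=1 (0,0):0^0=0 -> mex({0, 1}) = 2
G(3): splits (0,2):0^2=2 (1,1):1^1=0 (0,1):0^1=1 -> mex({0, 1, 2}) = 3
G(4): splits (0,3):0^3=3 (1,2):1^2=3 (0,2):0^2=2 (1,1):1^1=0 -> mex({0, 2, 3}) = 1
G(5): splits (0,4):0^1=1 (1,3):1^3=2 (2,2):2^2=0 (0,3):0^3=3 (1,2):1^2=3 -> mex({0, 1, 2, 3}) = 4
G(6) = mex({0, 1, 2, 4}) = 3
G(7) = mex({0, 1, 3, 4, 5}) = 2
G(8) = mex({0, 2, 3, 5, 6}) = 1
G(9) = mex({0, 1, 2, 3, 6, 7}) = 4
G(10) = mex({0, 1, 3, 4, 5, 7}) = 2
G(11) = mex({0, 1, 2, 3, 4, 5}) = 6
G(12) = mex({0, 1, 2, 3, 5, 6, 7}) = 4
G(13) = mex({0, 2, 3, 4, 6, 7}) = 1
G(14) = mex({0, 1, 4, 5, 6, 7}) = 2
G(15) = mex({0, 1, 2, 3, 4, 5, 6}) = 7
G(16) = mex({0, 2, 3, 5, 6, 7}) = 1
G(17) = mex({0, 1, 2, 3, 5, 6, 7}) = 4
G(18) = mex({0, 1, 2, 4, 5, 6}) = 3
G(19) = mex({0, 1, 3, 4, 5, 7}) = 2
G(20) = mex({0, 2, 3, 4, 5, 6, 7}) = 1
G(21) = mex({0, 1, 2, 3, 5, 6, 7}) = 4
G(22) = mex({0, 1, 2, 3, 4, 5, 7}) = 6
G(23) = mex({0, 1, 2, 3, 4, 5, 6}) = 7
G(24) = mex({0, 1, 2, 3, 5, 6, 7}) = 4
G(25) = mex({0, 2, 3, 4, 6, 7}) = 1
G(26) = mex({0, 1, 3, 4, 5, 6, 7}) = 2
G(27) = mex({0, 1, 2, 3, 4, 5, 6, 7}) = 8
G(28) = mex({0, 1, 2, 3, 4, 6, 7, 8}) = 5
G(29) = mex({0, 1, 2, 3, 5, 6, 7, 8, 9}) = 4
G(30) = mex({0, 1, 2, 3, 4, 5, 6, 9, 10}) = 7
G(31) = mex({0, 1, 3, 4, 5, 7, 10, 11}) = 2
G(32) = mex({0, 2, 3, 4, 5, 6, 7, 9, 11}) = 1
G(33) = mex({0, 1, 2, 3, 4, 5, 6, 7, 9, 12}) = 8
G(34) = mex({0, 1, 2, 3, 4, 5, 7, 8, 11, 12}) = 6
G(35) = mex({0, 1, 2, 3, 4, 5, 6, 8, 9, 10, 11}) = 7
G(36) = mex({0, 1, 2, 3, 5, 6, 7, 9, 10}) = 4
G(37) = mex({0, 2, 3, 4, 6, 7, 9, 10, 11, 12}) = 1
G(38) = mex({0, 1, 3, 4, 5, 6, 7, 9, 10, 11, 12}) = 2
G(39) = mex({0, 1, 2, 4, 5, 6, 7, 9, 10, 12, 14}) = 3
G(40) = mex({0, 2, 3, 4, 6, 7, 11, 12, 14}) = 1
G(41) = mex({0, 1, 2, 3, 5, 6, 7, 9, 10, 11, 12}) = 4
Therefore G(41) = 4.

4


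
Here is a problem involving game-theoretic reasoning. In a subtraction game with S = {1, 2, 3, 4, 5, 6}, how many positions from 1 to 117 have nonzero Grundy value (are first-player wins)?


Subtraction set S = {1, 2, 3, 4, 5, 6}, so G(n) = n mod 7.
G(n) = 0 when n is a multiple of 7.
Multiples of 7 in [1, 117]: 16
N-positions (nonzero Grundy) = 117 - 16 = 101

101


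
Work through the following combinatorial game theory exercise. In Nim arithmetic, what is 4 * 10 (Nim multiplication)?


Nim multiplication is bilinear over XOR: (u XOR v) * w = (u*w) XOR (v*w).
So we split each operand into its bit components and XOR the pairwise Nim products.
4 = 4 (as XOR of powers of 2).
10 = 2 + 8 (as XOR of powers of 2).
Using the standard Nim-product table on single bits:
  2*2 = 3,   2*4 = 8,   2*8 = 12,
  4*4 = 6,   4*8 = 11,  8*8 = 13,
and  1*x = x (identity), k*l = l*k (commutative).
Pairwise Nim products:
  4 * 2 = 8
  4 * 8 = 11
XOR them: 8 XOR 11 = 3.
Result: 4 * 10 = 3 (in Nim).

3


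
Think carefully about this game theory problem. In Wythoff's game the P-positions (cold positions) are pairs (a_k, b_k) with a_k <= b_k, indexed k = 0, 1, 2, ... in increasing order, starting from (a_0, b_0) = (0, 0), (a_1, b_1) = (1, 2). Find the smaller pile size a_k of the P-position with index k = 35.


By Wythoff's theorem, a_k = floor(k * phi) and b_k = floor(k * phi^2) = a_k + k, where phi = (1 + sqrt(5))/2 is the golden ratio.
phi = (1 + sqrt(5))/2 = 1.618034
k = 35
k * phi = 35 * 1.618034 = 56.631190
a_35 = floor(k * phi) = 56

56


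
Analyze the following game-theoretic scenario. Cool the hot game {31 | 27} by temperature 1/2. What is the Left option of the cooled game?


Original game: {31 | 27} (a switch {a | b} with a > b).
Cooling by t (for t below the temperature (a - b)/2 = 2) taxes each move by t: {a | b} cooled by t is {a - t | b + t}.
Cooling amount: t = 1/2
Cooled Left option: 31 - 1/2 = 61/2
Cooled Right option: 27 + 1/2 = 55/2
Cooled game: {61/2 | 55/2}
Left option = 61/2

61/2


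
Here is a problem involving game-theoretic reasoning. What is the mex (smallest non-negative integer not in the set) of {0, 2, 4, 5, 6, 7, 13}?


Set = {0, 2, 4, 5, 6, 7, 13}
0 is in the set.
1 is NOT in the set. This is the mex.
mex = 1

1


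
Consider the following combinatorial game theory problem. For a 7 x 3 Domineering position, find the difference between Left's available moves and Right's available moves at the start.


Board is 7 x 3 (rows x cols).
Left (vertical) placements: (rows-1) * cols = 6 * 3 = 18
Right (horizontal) placements: rows * (cols-1) = 7 * 2 = 14
Advantage = Left - Right = 18 - 14 = 4

4


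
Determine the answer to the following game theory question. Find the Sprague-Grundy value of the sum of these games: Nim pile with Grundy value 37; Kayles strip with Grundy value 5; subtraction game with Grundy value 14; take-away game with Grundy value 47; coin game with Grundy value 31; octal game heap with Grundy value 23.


By the Sprague-Grundy theorem, the Grundy value of a sum of games is the XOR of individual Grundy values.
Nim pile: Grundy value = 37. Running XOR: 0 XOR 37 = 37
Kayles strip: Grundy value = 5. Running XOR: 37 XOR 5 = 32
subtraction game: Grundy value = 14. Running XOR: 32 XOR 14 = 46
take-away game: Grundy value = 47. Running XOR: 46 XOR 47 = 1
coin game: Grundy value = 31. Running XOR: 1 XOR 31 = 30
octal game heap: Grundy value = 23. Running XOR: 30 XOR 23 = 9
The combined Grundy value is 9.

9


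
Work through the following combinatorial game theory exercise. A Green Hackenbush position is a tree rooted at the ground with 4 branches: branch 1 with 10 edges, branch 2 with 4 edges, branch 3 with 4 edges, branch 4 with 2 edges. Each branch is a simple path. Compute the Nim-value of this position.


The tree has 4 branches from the ground vertex.
In Green Hackenbush, the Nim-value of a simple path of length k is k.
Branch 1: length 10, Nim-value = 10
Branch 2: length 4, Nim-value = 4
Branch 3: length 4, Nim-value = 4
Branch 4: length 2, Nim-value = 2
Total Nim-value = XOR of all branch values:
0 XOR 10 = 10
10 XOR 4 = 14
14 XOR 4 = 10
10 XOR 2 = 8
Nim-value of the tree = 8

8


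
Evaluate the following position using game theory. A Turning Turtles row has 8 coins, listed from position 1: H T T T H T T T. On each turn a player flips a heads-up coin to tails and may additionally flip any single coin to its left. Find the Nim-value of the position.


Coins: H T T T H T T T
Key fact: a single head at position k behaves exactly like a Nim heap of size k (turning it to T and optionally flipping a coin at j < k corresponds to moving the heap from k to j, or to 0), and heads combine as a disjunctive sum (two heads at the same place would cancel, matching j XOR j = 0). So the Nim-value is the XOR of the 1-indexed positions of the heads.
Face-up positions (1-indexed): [1, 5]
XOR 0 with 1: 0 XOR 1 = 1
XOR 1 with 5: 1 XOR 5 = 4
Nim-value = 4

4


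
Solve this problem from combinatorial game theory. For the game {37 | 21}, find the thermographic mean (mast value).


Game = {37 | 21}, a switch {a | b} with numbers a > b.
Its thermograph has left wall a - t and right wall b + t, which meet at t = (a - b)/2, where both equal (a + b)/2. So the mast (mean value) is at (a + b)/2.
Mean = (37 + (21))/2 = 58/2 = 29

29


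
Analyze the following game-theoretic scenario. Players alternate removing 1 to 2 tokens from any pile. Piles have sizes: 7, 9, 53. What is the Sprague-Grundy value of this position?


Subtraction set: {1, 2}
For this subtraction set, G(n) = n mod 3 (period = max + 1 = 3).
Pile 1 (size 7): G(7) = 7 mod 3 = 1
Pile 2 (size 9): G(9) = 9 mod 3 = 0
Pile 3 (size 53): G(53) = 53 mod 3 = 2
Total Grundy value = XOR of all: 1 XOR 0 XOR 2 = 3

3


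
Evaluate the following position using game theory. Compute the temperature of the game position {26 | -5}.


The game is {26 | -5}, a switch {a | b} with numbers a > b.
Cooling {a | b} by t gives {a - t | b + t}, which stops being hot when a - t = b + t, i.e. at t = (a - b)/2. So the temperature of a switch is (a - b)/2.
Temperature = (Left option - Right option) / 2
= (26 - (-5)) / 2
= 31 / 2
= 31/2

31/2


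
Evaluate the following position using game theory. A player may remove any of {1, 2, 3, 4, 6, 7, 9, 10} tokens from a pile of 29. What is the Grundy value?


The subtraction set is S = {1, 2, 3, 4, 6, 7, 9, 10}.
G(k) = mex{ G(k - s) : s in S, s <= k }. We compute iteratively: G(0) = 0.
G(1) = mex({0}) = 1
G(2) = mex({0, 1}) = 2
G(3) = mex({0, 1, 2}) = 3
G(4) = mex({0, 1, 2, 3}) = 4
G(5) = mex({1, 2, 3, 4}) = 0
G(6) = mex({0, 2, 3, 4}) = 1
G(7) = mex({0, 1, 3, 4}) = 2
G(8) = mex({0, 1, 2, 4}) = 3
G(9) = mex({0, 1, 2, 3}) = 4
G(10) = mex({0, 1, 2, 3, 4}) = 5
G(11) = mex({0, 1, 2, 3, 4, 5}) = 6
G(12) = mex({0, 1, 2, 3, 4, 5, 6}) = 7
G(13) = mex({1, 2, 3, 4, 5, 6, 7}) = 0
G(14) = mex({0, 2, 3, 4, 5, 6, 7}) = 1
G(15) = mex({0, 1, 3, 4, 6, 7}) = 2
G(16) = mex({0, 1, 2, 4, 5, 7}) = 3
G(17) = mex({0, 1, 2, 3, 5, 6}) = 4
G(18) = mex({1, 2, 3, 4, 6, 7}) = 0
G(19) = mex({0, 2, 3, 4, 5, 7}) = 1
G(20) = mex({0, 1, 3, 4, 5, 6}) = 2
G(21) = mex({0, 1, 2, 4, 6, 7}) = 3
G(22) = mex({0, 1, 2, 3, 7}) = 4
Observe that G(13)..G(22) = 0, 1, 2, 3, 4, 0, 1, 2, 3, 4 repeats G(0)..G(9) = 0, 1, 2, 3, 4, 0, 1, 2, 3, 4.
For k >= max(S) = 10, G(k) is determined by the previous 10 values G(k-10)..G(k-1); a window of 10 consecutive values has recurred shifted by 13, so by induction G(k + 13) = G(k) for all k >= 0: the sequence is periodic from the start with period 13.
One period: G(0..12) = 0, 1, 2, 3, 4, 0, 1, 2, 3, 4, 5, 6, 7.
29 mod 13 = 3, so G(29) = G(3) = 3.

3


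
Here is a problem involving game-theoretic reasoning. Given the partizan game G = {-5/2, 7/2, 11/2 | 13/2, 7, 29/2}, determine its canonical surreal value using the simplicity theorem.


Left options: {-5/2, 7/2, 11/2}, max = 11/2
Right options: {13/2, 7, 29/2}, min = 13/2
All options are numbers and max(Left) < min(Right), so by the simplicity theorem the value is the simplest (earliest-born) number strictly between 11/2 and 13/2.
The only integer strictly between 11/2 and 13/2 is 6.
No non-integer in the interval can be simpler: if x is a non-integer in the interval, then floor(x) or ceil(x) also lies in the interval (the interval contains an integer), and both are proper prefixes of x's sign expansion, i.e. born earlier. So the game value is 6.
Game value = 6

6


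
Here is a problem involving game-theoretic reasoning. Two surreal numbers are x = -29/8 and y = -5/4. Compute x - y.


x = -29/8, y = -5/4
Converting to common denominator: 8
x = -29/8, y = -10/8
x - y = -29/8 - -5/4 = -19/8

-19/8


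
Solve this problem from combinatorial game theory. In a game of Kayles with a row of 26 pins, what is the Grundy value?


Kayles: a move removes 1 or 2 adjacent pins from a contiguous row.
Removing pins from a row of k leaves two independent rows (a, b) with a + b = k - 1 (one pin) or a + b = k - 2 (two pins); an end removal gives a = 0.
By Sprague-Grundy, G(k) = mex{ G(a) XOR G(b) } over all these splits. G(0) = 0.
G(1): splits (0,0):0^0=0 -> mex({0}) = 1
G(2): splits (0,1):0^1=1 (0,0):0^0=0 -> mex({0, 1}) = 2
G(3): splits (0,2):0^2=2 (1,1):1^1=0 (0,1):0^1=1 -> mex({0, 1, 2}) = 3
G(4): splits (0,3):0^3=3 (1,2):1^2=3 (0,2):0^2=2 (1,1):1^1=0 -> mex({0, 2, 3}) = 1
G(5): splits (0,4):0^1=1 (1,3):1^3=2 (2,2):2^2=0 (0,3):0^3=3 (1,2):1^2=3 -> mex({0, 1, 2, 3}) = 4
G(6) = mex({0, 1, 2, 4}) = 3
G(7) = mex({0, 1, 3, 4, 5}) = 2
G(8) = mex({0, 2, 3, 5, 6}) = 1
G(9) = mex({0, 1, 2, 3, 6, 7}) = 4
G(10) = mex({0, 1, 3, 4, 5, 7}) = 2
G(11) = mex({0, 1, 2, 3, 4, 5}) = 6
G(12) = mex({0, 1, 2, 3, 5, 6, 7}) = 4
G(13) = mex({0, 2, 3, 4, 6, 7}) = 1
G(14) = mex({0, 1, 4, 5, 6, 7}) = 2
G(15) = mex({0, 1, 2, 3, 4, 5, 6}) = 7
G(16) = mex({0, 2, 3, 5, 6, 7}) = 1
G(17) = mex({0, 1, 2, 3, 5, 6, 7}) = 4
G(18) = mex({0, 1, 2, 4, 5, 6}) = 3
G(19) = mex({0, 1, 3, 4, 5, 7}) = 2
G(20) = mex({0, 2, 3, 4, 5, 6, 7}) = 1
G(21) = mex({0, 1, 2, 3, 5, 6, 7}) = 4
G(22) = mex({0, 1, 2, 3, 4, 5, 7}) = 6
G(23) = mex({0, 1, 2, 3, 4, 5, 6}) = 7
G(24) = mex({0, 1, 2, 3, 5, 6, 7}) = 4
G(25) = mex({0, 2, 3, 4, 6, 7}) = 1
G(26) = mex({0, 1, 3, 4, 5, 6, 7}) = 2
Therefore G(26) = 2.

2


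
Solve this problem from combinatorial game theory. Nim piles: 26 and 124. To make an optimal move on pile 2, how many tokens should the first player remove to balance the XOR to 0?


Piles: 26 and 124
Current XOR: 26 XOR 124 = 102 (non-zero, so this is an N-position).
To make the XOR zero, we need to find a move that balances the piles.
For pile 2 (size 124): target = 124 XOR 102 = 26
We reduce pile 2 from 124 to 26.
Tokens removed: 124 - 26 = 98
Verification: 26 XOR 26 = 0

98


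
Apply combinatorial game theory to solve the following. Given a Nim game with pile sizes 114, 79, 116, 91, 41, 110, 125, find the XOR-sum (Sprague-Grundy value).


We need the XOR (exclusive or) of all pile sizes.
After XOR-ing pile 1 (size 114): 0 XOR 114 = 114
After XOR-ing pile 2 (size 79): 114 XOR 79 = 61
After XOR-ing pile 3 (size 116): 61 XOR 116 = 73
After XOR-ing pile 4 (size 91): 73 XOR 91 = 18
After XOR-ing pile 5 (size 41): 18 XOR 41 = 59
After XOR-ing pile 6 (size 110): 59 XOR 110 = 85
After XOR-ing pile 7 (size 125): 85 XOR 125 = 40
The Nim-value of this position is 40.

40


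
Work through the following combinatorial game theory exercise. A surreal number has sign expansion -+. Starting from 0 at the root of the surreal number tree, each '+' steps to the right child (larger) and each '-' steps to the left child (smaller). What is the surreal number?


Sign expansion: -+
Rule: track bounds (lo, hi), initially (-inf, +inf). On '+', the current value becomes lo and we move to the simplest number in (value, hi): value + 1 if hi = +inf, otherwise the midpoint (value + hi)/2. On '-', the current value becomes hi and we move to value - 1 if lo = -inf, otherwise the midpoint (lo + value)/2.
Start at 0.
Step 1: sign = -, move left. Bounds: (-inf, 0). Value = -1
Step 2: sign = +, move right. Bounds: (-1, 0). Value = -1/2
The surreal number with sign expansion -+ is -1/2.

-1/2


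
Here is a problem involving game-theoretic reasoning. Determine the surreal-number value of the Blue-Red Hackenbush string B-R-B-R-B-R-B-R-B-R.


Edges (from ground): B-R-B-R-B-R-B-R-B-R
By Berlekamp's sign-expansion rule, a Blue-Red Hackenbush stalk has the value of the surreal number whose sign sequence is the edge sequence with B -> + and R -> -.
Sign sequence: +-+-+-+-+-
Trace the sign expansion in the surreal number tree, starting from 0:
Edge 1: B (sign +) -> bounds (0, +inf), value = 1
Edge 2: R (sign -) -> bounds (0, 1), value = 1/2
Edge 3: B (sign +) -> bounds (1/2, 1), value = 3/4
Edge 4: R (sign -) -> bounds (1/2, 3/4), value = 5/8
Edge 5: B (sign +) -> bounds (5/8, 3/4), value = 11/16
Edge 6: R (sign -) -> bounds (5/8, 11/16), value = 21/32
Edge 7: B (sign +) -> bounds (21/32, 11/16), value = 43/64
Edge 8: R (sign -) -> bounds (21/32, 43/64), value = 85/128
Edge 9: B (sign +) -> bounds (85/128, 43/64), value = 171/256
Edge 10: R (sign -) -> bounds (85/128, 171/256), value = 341/512
Game value = 341/512

341/512


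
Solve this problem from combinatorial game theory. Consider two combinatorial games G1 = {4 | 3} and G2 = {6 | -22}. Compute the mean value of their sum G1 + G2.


G1 = {4 | 3}, G2 = {6 | -22}
Each is a switch {a | b} with numbers a > b; its mean value is (a + b)/2, and mean value is additive over game sums: m(G1 + G2) = m(G1) + m(G2).
Mean of G1 = (4 + (3))/2 = 7/2 = 7/2
Mean of G2 = (6 + (-22))/2 = -16/2 = -8
Mean of G1 + G2 = 7/2 + -8 = -9/2

-9/2


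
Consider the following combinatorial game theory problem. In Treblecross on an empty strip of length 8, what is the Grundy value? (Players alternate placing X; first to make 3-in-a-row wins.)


Treblecross: place X on empty cells; 3-in-a-row wins.
Playing within two cells of an existing X lets the opponent win at once, so sensible play treats the cells i-2..i+2 around each X as dead. The player left with no safe cell loses, so this is a normal-play take-away game on strips of safe cells.
Placing X at cell i (0-indexed) of a strip of k safe cells leaves independent strips of sizes max(0, i-2) and max(0, k-i-3). Hence G(k) = mex{ G(max(0,i-2)) XOR G(max(0,k-i-3)) : 0 <= i < k }, with G(0) = 0.
G(1): splits (0,0):0^0=0 -> mex({0}) = 1
G(2): splits (0,0):0^0=0 -> mex({0}) = 1
G(3): splits (0,0):0^0=0 -> mex({0}) = 1
G(4): splits (0,1):0^1=1 (0,0):0^0=0 -> mex({0, 1}) = 2
G(5): splits (0,2):0^1=1 (0,1):0^1=1 (0,0):0^0=0 -> mex({0, 1}) = 2
G(6) = mex({1}) = 0
G(7) = mex({0, 1, 2}) = 3
G(8) = mex({0, 1, 2}) = 3
Therefore G(8) = 3.

3


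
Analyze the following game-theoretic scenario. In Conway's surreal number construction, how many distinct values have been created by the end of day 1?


Day 0: {|} = 0 is born. Count = 1.
Day n: the number of surreal numbers born by day n is 2^(n+1) - 1.
By day 0: 2^1 - 1 = 1
By day 1: 2^2 - 1 = 3
By day 1: 3 surreal numbers.

3


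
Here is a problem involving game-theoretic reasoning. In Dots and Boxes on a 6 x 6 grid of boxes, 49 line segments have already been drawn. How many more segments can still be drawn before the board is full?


Grid: 6 x 6 boxes, i.e. 7 rows and 7 columns of dots.
Horizontal edges: (rows + 1) * cols = 7 * 6 = 42
Vertical edges: rows * (cols + 1) = 6 * 7 = 42
Total edges: 42 + 42 = 84
Edges drawn: 49
Remaining: 84 - 49 = 35

35


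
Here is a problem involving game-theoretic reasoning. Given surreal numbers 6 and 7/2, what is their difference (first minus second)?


x = 6, y = 7/2
Converting to common denominator: 2
x = 12/2, y = 7/2
x - y = 6 - 7/2 = 5/2

5/2


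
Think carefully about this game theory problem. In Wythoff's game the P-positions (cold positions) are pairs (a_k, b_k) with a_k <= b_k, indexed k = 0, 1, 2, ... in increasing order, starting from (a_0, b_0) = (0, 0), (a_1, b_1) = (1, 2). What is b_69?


By Wythoff's theorem, a_k = floor(k * phi) and b_k = floor(k * phi^2) = a_k + k, where phi = (1 + sqrt(5))/2 is the golden ratio.
phi = (1 + sqrt(5))/2 = 1.618034
phi^2 = phi + 1 = 2.618034
k = 69
k * phi^2 = 69 * 2.618034 = 180.644345
b_69 = floor(k * phi^2) = 180 (check: a_69 + k = 111 + 69 = 180)

180


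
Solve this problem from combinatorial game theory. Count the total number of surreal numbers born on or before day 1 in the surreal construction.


Day 0: {|} = 0 is born. Count = 1.
Day n: the number of surreal numbers born by day n is 2^(n+1) - 1.
By day 0: 2^1 - 1 = 1
By day 1: 2^2 - 1 = 3
By day 1: 3 surreal numbers.

3


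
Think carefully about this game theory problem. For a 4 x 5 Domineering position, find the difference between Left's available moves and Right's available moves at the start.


Board is 4 x 5 (rows x cols).
Left (vertical) placements: (rows-1) * cols = 3 * 5 = 15
Right (horizontal) placements: rows * (cols-1) = 4 * 4 = 16
Advantage = Left - Right = 15 - 16 = -1

-1


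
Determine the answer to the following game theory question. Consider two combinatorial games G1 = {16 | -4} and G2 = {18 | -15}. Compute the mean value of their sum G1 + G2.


G1 = {16 | -4}, G2 = {18 | -15}
Each is a switch {a | b} with numbers a > b; its mean value is (a + b)/2, and mean value is additive over game sums: m(G1 + G2) = m(G1) + m(G2).
Mean of G1 = (16 + (-4))/2 = 12/2 = 6
Mean of G2 = (18 + (-15))/2 = 3/2 = 3/2
Mean of G1 + G2 = 6 + 3/2 = 15/2

15/2


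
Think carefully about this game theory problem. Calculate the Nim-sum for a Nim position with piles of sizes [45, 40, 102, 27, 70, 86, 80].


We need the XOR (exclusive or) of all pile sizes.
After XOR-ing pile 1 (size 45): 0 XOR 45 = 45
After XOR-ing pile 2 (size 40): 45 XOR 40 = 5
After XOR-ing pile 3 (size 102): 5 XOR 102 = 99
After XOR-ing pile 4 (size 27): 99 XOR 27 = 120
After XOR-ing pile 5 (size 70): 120 XOR 70 = 62
After XOR-ing pile 6 (size 86): 62 XOR 86 = 104
After XOR-ing pile 7 (size 80): 104 XOR 80 = 56
The Nim-value of this position is 56.

56


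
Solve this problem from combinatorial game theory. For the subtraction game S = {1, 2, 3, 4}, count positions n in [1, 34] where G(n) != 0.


Subtraction set S = {1, 2, 3, 4}, so G(n) = n mod 5.
G(n) = 0 when n is a multiple of 5.
Multiples of 5 in [1, 34]: 6
N-positions (nonzero Grundy) = 34 - 6 = 28

28


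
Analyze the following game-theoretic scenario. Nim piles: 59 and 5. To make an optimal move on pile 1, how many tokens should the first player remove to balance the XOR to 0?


Piles: 59 and 5
Current XOR: 59 XOR 5 = 62 (non-zero, so this is an N-position).
To make the XOR zero, we need to find a move that balances the piles.
For pile 1 (size 59): target = 59 XOR 62 = 5
We reduce pile 1 from 59 to 5.
Tokens removed: 59 - 5 = 54
Verification: 5 XOR 5 = 0

54


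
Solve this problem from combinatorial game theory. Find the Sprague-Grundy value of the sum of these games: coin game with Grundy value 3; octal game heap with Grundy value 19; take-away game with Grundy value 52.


By the Sprague-Grundy theorem, the Grundy value of a sum of games is the XOR of individual Grundy values.
coin game: Grundy value = 3. Running XOR: 0 XOR 3 = 3
octal game heap: Grundy value = 19. Running XOR: 3 XOR 19 = 16
take-away game: Grundy value = 52. Running XOR: 16 XOR 52 = 36
The combined Grundy value is 36.

36


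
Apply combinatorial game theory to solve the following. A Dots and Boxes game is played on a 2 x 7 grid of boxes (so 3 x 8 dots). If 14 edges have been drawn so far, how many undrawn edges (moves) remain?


Grid: 2 x 7 boxes, i.e. 3 rows and 8 columns of dots.
Horizontal edges: (rows + 1) * cols = 3 * 7 = 21
Vertical edges: rows * (cols + 1) = 2 * 8 = 16
Total edges: 21 + 16 = 37
Edges drawn: 14
Remaining: 37 - 14 = 23

23


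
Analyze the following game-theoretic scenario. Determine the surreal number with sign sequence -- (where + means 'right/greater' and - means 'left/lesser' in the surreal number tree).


Sign expansion: --
Rule: track bounds (lo, hi), initially (-inf, +inf). On '+', the current value becomes lo and we move to the simplest number in (value, hi): value + 1 if hi = +inf, otherwise the midpoint (value + hi)/2. On '-', the current value becomes hi and we move to value - 1 if lo = -inf, otherwise the midpoint (lo + value)/2.
Start at 0.
Step 1: sign = -, move left. Bounds: (-inf, 0). Value = -1
Step 2: sign = -, move left. Bounds: (-inf, -1). Value = -2
The surreal number with sign expansion -- is -2.

-2


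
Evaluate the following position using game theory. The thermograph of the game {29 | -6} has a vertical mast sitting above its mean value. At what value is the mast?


Game = {29 | -6}, a switch {a | b} with numbers a > b.
Its thermograph has left wall a - t and right wall b + t, which meet at t = (a - b)/2, where both equal (a + b)/2. So the mast (mean value) is at (a + b)/2.
Mean = (29 + (-6))/2 = 23/2 = 23/2

23/2


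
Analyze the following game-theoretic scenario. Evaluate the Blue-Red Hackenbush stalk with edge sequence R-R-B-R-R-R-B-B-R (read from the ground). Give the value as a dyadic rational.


Edges (from ground): R-R-B-R-R-R-B-B-R
By Berlekamp's sign-expansion rule, a Blue-Red Hackenbush stalk has the value of the surreal number whose sign sequence is the edge sequence with B -> + and R -> -.
Sign sequence: --+---++-
Trace the sign expansion in the surreal number tree, starting from 0:
Edge 1: R (sign -) -> bounds (-inf, 0), value = -1
Edge 2: R (sign -) -> bounds (-inf, -1), value = -2
Edge 3: B (sign +) -> bounds (-2, -1), value = -3/2
Edge 4: R (sign -) -> bounds (-2, -3/2), value = -7/4
Edge 5: R (sign -) -> bounds (-2, -7/4), value = -15/8
Edge 6: R (sign -) -> bounds (-2, -15/8), value = -31/16
Edge 7: B (sign +) -> bounds (-31/16, -15/8), value = -61/32
Edge 8: B (sign +) -> bounds (-61/32, -15/8), value = -121/64
Edge 9: R (sign -) -> bounds (-61/32, -121/64), value = -243/128
Game value = -243/128

-243/128


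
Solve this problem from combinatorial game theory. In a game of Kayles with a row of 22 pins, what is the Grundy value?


Kayles: a move removes 1 or 2 adjacent pins from a contiguous row.
Removing pins from a row of k leaves two independent rows (a, b) with a + b = k - 1 (one pin) or a + b = k - 2 (two pins); an end removal gives a = 0.
By Sprague-Grundy, G(k) = mex{ G(a) XOR G(b) } over all these splits. G(0) = 0.
G(1): splits (0,0):0^0=0 -> mex({0}) = 1
G(2): splits (0,1):0^1=1 (0,0):0^0=0 -> mex({0, 1}) = 2
G(3): splits (0,2):0^2=2 (1,1):1^1=0 (0,1):0^1=1 -> mex({0, 1, 2}) = 3
G(4): splits (0,3):0^3=3 (1,2):1^2=3 (0,2):0^2=2 (1,1):1^1=0 -> mex({0, 2, 3}) = 1
G(5): splits (0,4):0^1=1 (1,3):1^3=2 (2,2):2^2=0 (0,3):0^3=3 (1,2):1^2=3 -> mex({0, 1, 2, 3}) = 4
G(6) = mex({0, 1, 2, 4}) = 3
G(7) = mex({0, 1, 3, 4, 5}) = 2
G(8) = mex({0, 2, 3, 5, 6}) = 1
G(9) = mex({0, 1, 2, 3, 6, 7}) = 4
G(10) = mex({0, 1, 3, 4, 5, 7}) = 2
G(11) = mex({0, 1, 2, 3, 4, 5}) = 6
G(12) = mex({0, 1, 2, 3, 5, 6, 7}) = 4
G(13) = mex({0, 2, 3, 4, 6, 7}) = 1
G(14) = mex({0, 1, 4, 5, 6, 7}) = 2
G(15) = mex({0, 1, 2, 3, 4, 5, 6}) = 7
G(16) = mex({0, 2, 3, 5, 6, 7}) = 1
G(17) = mex({0, 1, 2, 3, 5, 6, 7}) = 4
G(18) = mex({0, 1, 2, 4, 5, 6}) = 3
G(19) = mex({0, 1, 3, 4, 5, 7}) = 2
G(20) = mex({0, 2, 3, 4, 5, 6, 7}) = 1
G(21) = mex({0, 1, 2, 3, 5, 6, 7}) = 4
G(22) = mex({0, 1, 2, 3, 4, 5, 7}) = 6
Therefore G(22) = 6.

6


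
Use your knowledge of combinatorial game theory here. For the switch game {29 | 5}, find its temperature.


The game is {29 | 5}, a switch {a | b} with numbers a > b.
Cooling {a | b} by t gives {a - t | b + t}, which stops being hot when a - t = b + t, i.e. at t = (a - b)/2. So the temperature of a switch is (a - b)/2.
Temperature = (Left option - Right option) / 2
= (29 - (5)) / 2
= 24 / 2
= 12

12


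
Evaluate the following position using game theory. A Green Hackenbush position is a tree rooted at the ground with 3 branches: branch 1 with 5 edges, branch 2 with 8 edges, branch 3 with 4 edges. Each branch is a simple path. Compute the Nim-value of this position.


The tree has 3 branches from the ground vertex.
In Green Hackenbush, the Nim-value of a simple path of length k is k.
Branch 1: length 5, Nim-value = 5
Branch 2: length 8, Nim-value = 8
Branch 3: length 4, Nim-value = 4
Total Nim-value = XOR of all branch values:
0 XOR 5 = 5
5 XOR 8 = 13
13 XOR 4 = 9
Nim-value of the tree = 9

9


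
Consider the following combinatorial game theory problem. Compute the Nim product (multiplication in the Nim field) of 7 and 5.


Nim multiplication is bilinear over XOR: (u XOR v) * w = (u*w) XOR (v*w).
So we split each operand into its bit components and XOR the pairwise Nim products.
7 = 1 + 2 + 4 (as XOR of powers of 2).
5 = 1 + 4 (as XOR of powers of 2).
Using the standard Nim-product table on single bits:
  2*2 = 3,   2*4 = 8,   2*8 = 12,
  4*4 = 6,   4*8 = 11,  8*8 = 13,
and  1*x = x (identity), k*l = l*k (commutative).
Pairwise Nim products:
  1 * 1 = 1
  1 * 4 = 4
  2 * 1 = 2
  2 * 4 = 8
  4 * 1 = 4
  4 * 4 = 6
XOR them: 1 XOR 4 XOR 2 XOR 8 XOR 4 XOR 6 = 13.
Result: 7 * 5 = 13 (in Nim).

13
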